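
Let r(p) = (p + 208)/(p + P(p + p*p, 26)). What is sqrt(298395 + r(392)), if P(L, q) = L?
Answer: sqrt(2269760694330)/2758 ≈ 546.26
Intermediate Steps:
r(p) = (208 + p)/(p**2 + 2*p) (r(p) = (p + 208)/(p + (p + p*p)) = (208 + p)/(p + (p + p**2)) = (208 + p)/(p**2 + 2*p))
sqrt(298395 + r(392)) = sqrt(298395 + (208 + 392)/(392*(2 + 392))) = sqrt(298395 + (1/392)*600/394) = sqrt(298395 + (1/392)*(1/394)*600) = sqrt(298395 + 75/19306) = sqrt(5760813945/19306) = sqrt(2269760694330)/2758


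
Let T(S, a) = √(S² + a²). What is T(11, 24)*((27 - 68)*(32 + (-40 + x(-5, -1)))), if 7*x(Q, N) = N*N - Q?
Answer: 2050*√697/7 ≈ 7731.6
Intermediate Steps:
x(Q, N) = -Q/7 + N²/7 (x(Q, N) = (N*N - Q)/7 = (N² - Q)/7 = -Q/7 + N²/7)
T(11, 24)*((27 - 68)*(32 + (-40 + x(-5, -1)))) = √(11² + 24²)*((27 - 68)*(32 + (-40 + (-⅐*(-5) + (⅐)*(-1)²)))) = √(121 + 576)*(-41*(32 + (-40 + (5/7 + (⅐)*1)))) = √697*(-41*(32 + (-40 + (5/7 + ⅐)))) = √697*(-41*(32 + (-40 + 6/7))) = √697*(-41*(32 - 274/7)) = √697*(-41*(-50/7)) = √697*(2050/7) = 2050*√697/7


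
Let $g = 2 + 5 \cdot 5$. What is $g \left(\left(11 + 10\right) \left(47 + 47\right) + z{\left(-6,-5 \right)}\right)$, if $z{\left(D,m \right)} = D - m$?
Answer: $53271$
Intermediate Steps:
$g = 27$ ($g = 2 + 25 = 27$)
$g \left(\left(11 + 10\right) \left(47 + 47\right) + z{\left(-6,-5 \right)}\right) = 27 \left(\left(11 + 10\right) \left(47 + 47\right) - 1\right) = 27 \left(21 \cdot 94 + \left(-6 + 5\right)\right) = 27 \left(1974 - 1\right) = 27 \cdot 1973 = 53271$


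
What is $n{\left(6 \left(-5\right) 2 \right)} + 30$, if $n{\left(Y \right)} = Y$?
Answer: $-30$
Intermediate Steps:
$n{\left(6 \left(-5\right) 2 \right)} + 30 = 6 \left(-5\right) 2 + 30 = \left(-30\right) 2 + 30 = -60 + 30 = -30$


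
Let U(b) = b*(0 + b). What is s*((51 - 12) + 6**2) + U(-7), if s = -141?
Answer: -10526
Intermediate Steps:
U(b) = b**2 (U(b) = b*b = b**2)
s*((51 - 12) + 6**2) + U(-7) = -141*((51 - 12) + 6**2) + (-7)**2 = -141*(39 + 36) + 49 = -141*75 + 49 = -10575 + 49 = -10526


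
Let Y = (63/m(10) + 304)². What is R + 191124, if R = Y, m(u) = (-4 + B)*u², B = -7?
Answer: 343041269569/1210000 ≈ 2.8351e+5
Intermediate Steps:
m(u) = -11*u² (m(u) = (-4 - 7)*u² = -11*u²)
Y = 111781229569/1210000 (Y = (63/((-11*10²)) + 304)² = (63/((-11*100)) + 304)² = (63/(-1100) + 304)² = (63*(-1/1100) + 304)² = (-63/1100 + 304)² = (334337/1100)² = 111781229569/1210000 ≈ 92381.)
R = 111781229569/1210000 ≈ 92381.
R + 191124 = 111781229569/1210000 + 191124 = 343041269569/1210000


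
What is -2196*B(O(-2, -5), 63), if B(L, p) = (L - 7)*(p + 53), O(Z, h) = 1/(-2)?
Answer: 1910520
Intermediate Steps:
O(Z, h) = -½
B(L, p) = (-7 + L)*(53 + p)
-2196*B(O(-2, -5), 63) = -2196*(-371 - 7*63 + 53*(-½) - ½*63) = -2196*(-371 - 441 - 53/2 - 63/2) = -2196*(-870) = 1910520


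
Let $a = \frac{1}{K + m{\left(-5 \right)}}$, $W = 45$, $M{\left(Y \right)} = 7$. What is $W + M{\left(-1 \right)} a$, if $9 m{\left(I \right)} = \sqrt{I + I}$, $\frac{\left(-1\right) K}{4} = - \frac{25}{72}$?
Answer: $\frac{945}{19} - \frac{36 i \sqrt{10}}{95} \approx 49.737 - 1.1983 i$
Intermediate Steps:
$K = \frac{25}{18}$ ($K = - 4 \left(- \frac{25}{72}\right) = - 4 \left(\left(-25\right) \frac{1}{72}\right) = \left(-4\right) \left(- \frac{25}{72}\right) = \frac{25}{18} \approx 1.3889$)
$m{\left(I \right)} = \frac{\sqrt{2} \sqrt{I}}{9}$ ($m{\left(I \right)} = \frac{\sqrt{I + I}}{9} = \frac{\sqrt{2 I}}{9} = \frac{\sqrt{2} \sqrt{I}}{9}$)
$a = \frac{1}{\frac{25}{18} + \frac{i \sqrt{10}}{9}}$ ($a = \frac{1}{\frac{25}{18} + \frac{\sqrt{2} \sqrt{-5}}{9}} = \frac{1}{\frac{25}{18} + \frac{\sqrt{2} i \sqrt{5}}{9}} = \frac{1}{\frac{25}{18} + \frac{i \sqrt{10}}{9}} \approx 0.67669 - 0.17119 i$)
$W + M{\left(-1 \right)} a = 45 + 7 \left(\frac{90}{133} - \frac{36 i \sqrt{10}}{665}\right) = 45 + \left(\frac{90}{19} - \frac{36 i \sqrt{10}}{95}\right) = \frac{945}{19} - \frac{36 i \sqrt{10}}{95}$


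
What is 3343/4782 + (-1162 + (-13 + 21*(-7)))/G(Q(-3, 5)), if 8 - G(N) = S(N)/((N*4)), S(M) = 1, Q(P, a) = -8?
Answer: -201438577/1228974 ≈ -163.91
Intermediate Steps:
G(N) = 8 - 1/(4*N) (G(N) = 8 - 1/(N*4) = 8 - 1/(4*N))
3343/4782 + (-1162 + (-13 + 21*(-7)))/G(Q(-3, 5)) = 3343/4782 + (-1162 + (-13 + 21*(-7)))/(8 - ¼/(-8)) = 3343*(1/4782) + (-1162 + (-13 - 147))/(8 - ¼*(-⅛)) = 3343/4782 + (-1162 - 160)/(8 + 1/32) = 3343/4782 - 1322/257/32 = 3343/4782 - 1322*32/257 = 3343/4782 - 42304/257 = -201438577/1228974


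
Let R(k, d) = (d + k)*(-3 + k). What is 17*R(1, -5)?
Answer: 136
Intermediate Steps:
R(k, d) = (-3 + k)*(d + k)
17*R(1, -5) = 17*(1² - 3*(-5) - 3*1 - 5*1) = 17*(1 + 15 - 3 - 5) = 17*8 = 136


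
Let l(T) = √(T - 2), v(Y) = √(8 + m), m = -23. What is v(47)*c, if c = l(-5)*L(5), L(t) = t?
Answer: -5*√105 ≈ -51.235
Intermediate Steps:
v(Y) = I*√15 (v(Y) = √(8 - 23) = √(-15) = I*√15)
l(T) = √(-2 + T)
c = 5*I*√7 (c = √(-2 - 5)*5 = √(-7)*5 = (I*√7)*5 = 5*I*√7 ≈ 13.229*I)
v(47)*c = (I*√15)*(5*I*√7) = -5*√105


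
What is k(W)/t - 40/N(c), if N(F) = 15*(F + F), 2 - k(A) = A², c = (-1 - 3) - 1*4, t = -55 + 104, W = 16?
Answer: -1475/294 ≈ -5.0170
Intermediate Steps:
t = 49
c = -8 (c = -4 - 4 = -8)
k(A) = 2 - A²
N(F) = 30*F (N(F) = 15*(2*F) = 30*F)
k(W)/t - 40/N(c) = (2 - 1*16²)/49 - 40/(30*(-8)) = (2 - 1*256)*(1/49) - 40/(-240) = (2 - 256)*(1/49) - 40*(-1/240) = -254*1/49 + ⅙ = -254/49 + ⅙ = -1475/294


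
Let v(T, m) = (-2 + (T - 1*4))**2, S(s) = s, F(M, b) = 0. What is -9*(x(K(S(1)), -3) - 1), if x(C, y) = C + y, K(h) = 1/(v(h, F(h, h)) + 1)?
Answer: 927/26 ≈ 35.654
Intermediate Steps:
v(T, m) = (-6 + T)**2 (v(T, m) = (-2 + (T - 4))**2 = (-2 + (-4 + T))**2 = (-6 + T)**2)
K(h) = 1/(1 + (-6 + h)**2) (K(h) = 1/((-6 + h)**2 + 1) = 1/(1 + (-6 + h)**2))
-9*(x(K(S(1)), -3) - 1) = -9*((1/(1 + (-6 + 1)**2) - 3) - 1) = -9*((1/(1 + (-5)**2) - 3) - 1) = -9*((1/(1 + 25) - 3) - 1) = -9*((1/26 - 3) - 1) = -9*(-77/26 - 1) = -9*(-103/26) = 927/26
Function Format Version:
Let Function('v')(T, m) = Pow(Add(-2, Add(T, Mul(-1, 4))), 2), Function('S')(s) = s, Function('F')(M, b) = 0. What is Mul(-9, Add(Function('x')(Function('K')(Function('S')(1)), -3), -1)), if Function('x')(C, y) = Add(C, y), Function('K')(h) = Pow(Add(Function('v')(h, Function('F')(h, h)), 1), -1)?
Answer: Rational(927, 26) ≈ 35.654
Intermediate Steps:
Function('v')(T, m) = Pow(Add(-6, T), 2) (Function('v')(T, m) = Pow(Add(-2, Add(T, -4)), 2) = Pow(Add(-2, Add(-4, T)), 2) = Pow(Add(-6, T), 2))
Function('K')(h) = Pow(Add(1, Pow(Add(-6, h), 2)), -1) (Function('K')(h) = Pow(Add(Pow(Add(-6, h), 2), 1), -1) = Pow(Add(1, Pow(Add(-6, h), 2)), -1))
Mul(-9, Add(Function('x')(Function('K')(Function('S')(1)), -3), -1)) = Mul(-9, Add(Add(Pow(Add(1, Pow(Add(-6, 1), 2)), -1), -3), -1)) = Mul(-9, Add(Add(Pow(Add(1, Pow(-5, 2)), -1), -3), -1)) = Mul(-9, Add(Add(Pow(Add(1, 25), -1), -3), -1)) = Mul(-9, Add(Add(Pow(26, -1), -3), -1)) = Mul(-9, Add(Add(Rational(1, 26), -3), -1)) = Mul(-9, Add(Rational(-77, 26), -1)) = Mul(-9, Rational(-103, 26)) = Rational(927, 26)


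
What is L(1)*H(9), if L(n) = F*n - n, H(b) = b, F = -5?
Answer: -54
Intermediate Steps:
L(n) = -6*n (L(n) = -5*n - n = -6*n)
L(1)*H(9) = -6*1*9 = -6*9 = -54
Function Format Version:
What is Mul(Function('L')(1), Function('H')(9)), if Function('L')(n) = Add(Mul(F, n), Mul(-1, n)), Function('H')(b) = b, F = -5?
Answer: -54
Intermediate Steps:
Function('L')(n) = Mul(-6, n) (Function('L')(n) = Add(Mul(-5, n), Mul(-1, n)) = Mul(-6, n))
Mul(Function('L')(1), Function('H')(9)) = Mul(Mul(-6, 1), 9) = Mul(-6, 9) = -54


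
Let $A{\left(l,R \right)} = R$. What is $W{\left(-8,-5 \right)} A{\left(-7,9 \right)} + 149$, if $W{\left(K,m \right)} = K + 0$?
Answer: $77$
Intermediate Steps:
$W{\left(K,m \right)} = K$
$W{\left(-8,-5 \right)} A{\left(-7,9 \right)} + 149 = \left(-8\right) 9 + 149 = -72 + 149 = 77$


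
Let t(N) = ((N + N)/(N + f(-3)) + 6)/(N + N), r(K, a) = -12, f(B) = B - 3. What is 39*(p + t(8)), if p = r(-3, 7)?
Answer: -3471/8 ≈ -433.88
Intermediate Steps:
f(B) = -3 + B
p = -12
t(N) = (6 + 2*N/(-6 + N))/(2*N) (t(N) = ((N + N)/(N + (-3 - 3)) + 6)/(N + N) = ((2*N)/(N - 6) + 6)/((2*N)) = ((2*N)/(-6 + N) + 6)*(1/(2*N)) = (2*N/(-6 + N) + 6)*(1/(2*N)) = (6 + 2*N/(-6 + N))*(1/(2*N)) = (6 + 2*N/(-6 + N))/(2*N))
39*(p + t(8)) = 39*(-12 + 2*(-9 + 2*8)/(8*(-6 + 8))) = 39*(-12 + 2*(⅛)*(-9 + 16)/2) = 39*(-12 + 2*(⅛)*(½)*7) = 39*(-12 + 7/8) = 39*(-89/8) = -3471/8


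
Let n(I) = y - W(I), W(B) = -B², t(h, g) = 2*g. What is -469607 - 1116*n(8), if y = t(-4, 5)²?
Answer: -652631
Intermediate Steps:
y = 100 (y = (2*5)² = 10² = 100)
n(I) = 100 + I² (n(I) = 100 - (-1)*I² = 100 + I²)
-469607 - 1116*n(8) = -469607 - 1116*(100 + 8²) = -469607 - 1116*(100 + 64) = -469607 - 1116*164 = -469607 - 183024 = -652631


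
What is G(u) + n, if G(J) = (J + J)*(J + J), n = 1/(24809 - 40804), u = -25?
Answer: 39987499/15995 ≈ 2500.0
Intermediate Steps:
n = -1/15995 (n = 1/(-15995) = -1/15995 ≈ -6.2520e-5)
G(J) = 4*J² (G(J) = (2*J)*(2*J) = 4*J²)
G(u) + n = 4*(-25)² - 1/15995 = 4*625 - 1/15995 = 2500 - 1/15995 = 39987499/15995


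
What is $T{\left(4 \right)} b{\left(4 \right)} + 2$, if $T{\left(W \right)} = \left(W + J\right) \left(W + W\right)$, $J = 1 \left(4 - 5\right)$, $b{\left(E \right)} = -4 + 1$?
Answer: $-70$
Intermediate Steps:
$b{\left(E \right)} = -3$
$J = -1$ ($J = 1 \left(-1\right) = -1$)
$T{\left(W \right)} = 2 W \left(-1 + W\right)$ ($T{\left(W \right)} = \left(W - 1\right) \left(W + W\right) = \left(-1 + W\right) 2 W = 2 W \left(-1 + W\right)$)
$T{\left(4 \right)} b{\left(4 \right)} + 2 = 2 \cdot 4 \left(-1 + 4\right) \left(-3\right) + 2 = 2 \cdot 4 \cdot 3 \left(-3\right) + 2 = 24 \left(-3\right) + 2 = -72 + 2 = -70$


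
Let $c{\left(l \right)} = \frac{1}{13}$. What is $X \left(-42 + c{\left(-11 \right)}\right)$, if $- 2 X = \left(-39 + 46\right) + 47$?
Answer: $\frac{14715}{13} \approx 1131.9$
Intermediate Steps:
$X = -27$ ($X = - \frac{\left(-39 + 46\right) + 47}{2} = - \frac{7 + 47}{2} = \left(- \frac{1}{2}\right) 54 = -27$)
$c{\left(l \right)} = \frac{1}{13}$
$X \left(-42 + c{\left(-11 \right)}\right) = - 27 \left(-42 + \frac{1}{13}\right) = \left(-27\right) \left(- \frac{545}{13}\right) = \frac{14715}{13}$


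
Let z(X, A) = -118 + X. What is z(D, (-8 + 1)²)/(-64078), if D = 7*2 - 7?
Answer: 111/64078 ≈ 0.0017323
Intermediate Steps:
D = 7 (D = 14 - 7 = 7)
z(D, (-8 + 1)²)/(-64078) = (-118 + 7)/(-64078) = -111*(-1/64078) = 111/64078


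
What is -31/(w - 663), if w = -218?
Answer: 31/881 ≈ 0.035187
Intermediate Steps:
-31/(w - 663) = -31/(-218 - 663) = -31/(-881) = -31*(-1/881) = 31/881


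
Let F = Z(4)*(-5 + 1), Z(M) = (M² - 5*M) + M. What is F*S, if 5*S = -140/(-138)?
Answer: 0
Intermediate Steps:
Z(M) = M² - 4*M
S = 14/69 (S = (-140/(-138))/5 = (-140*(-1/138))/5 = (⅕)*(70/69) = 14/69 ≈ 0.20290)
F = 0 (F = (4*(-4 + 4))*(-5 + 1) = (4*0)*(-4) = 0*(-4) = 0)
F*S = 0*(14/69) = 0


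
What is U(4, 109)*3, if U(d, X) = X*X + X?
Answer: 35970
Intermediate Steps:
U(d, X) = X + X**2 (U(d, X) = X**2 + X = X + X**2)
U(4, 109)*3 = (109*(1 + 109))*3 = (109*110)*3 = 11990*3 = 35970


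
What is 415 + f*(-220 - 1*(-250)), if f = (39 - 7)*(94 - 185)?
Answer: -86945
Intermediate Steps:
f = -2912 (f = 32*(-91) = -2912)
415 + f*(-220 - 1*(-250)) = 415 - 2912*(-220 - 1*(-250)) = 415 - 2912*(-220 + 250) = 415 - 2912*30 = 415 - 87360 = -86945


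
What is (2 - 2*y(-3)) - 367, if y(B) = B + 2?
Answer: -363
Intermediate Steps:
y(B) = 2 + B
(2 - 2*y(-3)) - 367 = (2 - 2*(2 - 3)) - 367 = (2 - 2*(-1)) - 367 = (2 + 2) - 367 = 4 - 367 = -363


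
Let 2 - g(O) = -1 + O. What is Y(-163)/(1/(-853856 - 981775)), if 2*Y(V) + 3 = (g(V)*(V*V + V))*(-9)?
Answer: 72416683752777/2 ≈ 3.6208e+13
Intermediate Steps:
g(O) = 3 - O (g(O) = 2 - (-1 + O) = 2 + (1 - O) = 3 - O)
Y(V) = -3/2 - 9*(3 - V)*(V + V**2)/2 (Y(V) = -3/2 + (((3 - V)*(V*V + V))*(-9))/2 = -3/2 + (((3 - V)*(V**2 + V))*(-9))/2 = -3/2 + (((3 - V)*(V + V**2))*(-9))/2 = -3/2 + (-9*(3 - V)*(V + V**2))/2 = -3/2 - 9*(3 - V)*(V + V**2)/2)
Y(-163)/(1/(-853856 - 981775)) = (-3/2 - 9*(-163)**2 - 27/2*(-163) + (9/2)*(-163)**3)/(1/(-853856 - 981775)) = (-3/2 - 9*26569 + 4401/2 + (9/2)*(-4330747))/(1/(-1835631)) = (-3/2 - 239121 + 4401/2 - 38976723/2)/(-1/1835631) = -39450567/2*(-1835631) = 72416683752777/2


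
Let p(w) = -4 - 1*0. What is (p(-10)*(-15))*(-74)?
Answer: -4440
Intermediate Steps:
p(w) = -4 (p(w) = -4 + 0 = -4)
(p(-10)*(-15))*(-74) = -4*(-15)*(-74) = 60*(-74) = -4440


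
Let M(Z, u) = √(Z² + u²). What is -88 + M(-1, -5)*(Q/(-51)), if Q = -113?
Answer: -88 + 113*√26/51 ≈ -76.702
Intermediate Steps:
-88 + M(-1, -5)*(Q/(-51)) = -88 + √((-1)² + (-5)²)*(-113/(-51)) = -88 + √(1 + 25)*(-113*(-1/51)) = -88 + √26*(113/51) = -88 + 113*√26/51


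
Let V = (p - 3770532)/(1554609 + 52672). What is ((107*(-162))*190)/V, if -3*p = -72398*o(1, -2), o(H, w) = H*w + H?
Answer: 7940273523390/5691997 ≈ 1.3950e+6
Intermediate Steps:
o(H, w) = H + H*w
p = -72398/3 (p = -(-72398)*1*(1 - 2)/3 = -(-72398)*1*(-1)/3 = -(-72398)*(-1)/3 = -⅓*72398 = -72398/3 ≈ -24133.)
V = -11383994/4821843 (V = (-72398/3 - 3770532)/(1554609 + 52672) = -11383994/3/1607281 = -11383994/3*1/1607281 = -11383994/4821843 ≈ -2.3609)
((107*(-162))*190)/V = ((107*(-162))*190)/(-11383994/4821843) = -17334*190*(-4821843/11383994) = -3293460*(-4821843/11383994) = 7940273523390/5691997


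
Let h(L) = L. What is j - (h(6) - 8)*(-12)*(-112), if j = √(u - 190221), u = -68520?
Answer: 2688 + 111*I*√21 ≈ 2688.0 + 508.67*I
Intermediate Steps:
j = 111*I*√21 (j = √(-68520 - 190221) = √(-258741) = 111*I*√21 ≈ 508.67*I)
j - (h(6) - 8)*(-12)*(-112) = 111*I*√21 - (6 - 8)*(-12)*(-112) = 111*I*√21 - (-2*(-12))*(-112) = 111*I*√21 - 24*(-112) = 111*I*√21 - 1*(-2688) = 111*I*√21 + 2688 = 2688 + 111*I*√21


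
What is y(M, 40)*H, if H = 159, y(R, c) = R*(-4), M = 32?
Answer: -20352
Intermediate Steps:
y(R, c) = -4*R
y(M, 40)*H = -4*32*159 = -128*159 = -20352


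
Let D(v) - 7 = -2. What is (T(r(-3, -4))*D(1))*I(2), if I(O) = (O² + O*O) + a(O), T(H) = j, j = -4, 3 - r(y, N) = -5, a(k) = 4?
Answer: -240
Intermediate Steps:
D(v) = 5 (D(v) = 7 - 2 = 5)
r(y, N) = 8 (r(y, N) = 3 - 1*(-5) = 3 + 5 = 8)
T(H) = -4
I(O) = 4 + 2*O² (I(O) = (O² + O*O) + 4 = (O² + O²) + 4 = 2*O² + 4 = 4 + 2*O²)
(T(r(-3, -4))*D(1))*I(2) = (-4*5)*(4 + 2*2²) = -20*(4 + 2*4) = -20*(4 + 8) = -20*12 = -240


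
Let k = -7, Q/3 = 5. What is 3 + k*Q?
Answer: -102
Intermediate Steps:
Q = 15 (Q = 3*5 = 15)
3 + k*Q = 3 - 7*15 = 3 - 105 = -102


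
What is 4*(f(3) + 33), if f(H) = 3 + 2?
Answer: 152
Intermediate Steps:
f(H) = 5
4*(f(3) + 33) = 4*(5 + 33) = 4*38 = 152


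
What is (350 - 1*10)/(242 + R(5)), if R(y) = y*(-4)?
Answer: 170/111 ≈ 1.5315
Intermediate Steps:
R(y) = -4*y
(350 - 1*10)/(242 + R(5)) = (350 - 1*10)/(242 - 4*5) = (350 - 10)/(242 - 20) = 340/222 = 340*(1/222) = 170/111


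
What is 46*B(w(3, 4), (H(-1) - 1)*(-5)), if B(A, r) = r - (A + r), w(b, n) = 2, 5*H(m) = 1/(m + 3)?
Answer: -92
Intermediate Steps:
H(m) = 1/(5*(3 + m)) (H(m) = 1/(5*(m + 3)) = 1/(5*(3 + m)))
B(A, r) = -A (B(A, r) = r + (-A - r) = -A)
46*B(w(3, 4), (H(-1) - 1)*(-5)) = 46*(-1*2) = 46*(-2) = -92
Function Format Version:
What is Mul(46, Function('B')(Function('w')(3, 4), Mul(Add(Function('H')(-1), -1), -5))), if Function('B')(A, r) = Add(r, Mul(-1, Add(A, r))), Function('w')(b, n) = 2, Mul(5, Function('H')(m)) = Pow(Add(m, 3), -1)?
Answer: -92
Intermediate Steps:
Function('H')(m) = Mul(Rational(1, 5), Pow(Add(3, m), -1)) (Function('H')(m) = Mul(Rational(1, 5), Pow(Add(m, 3), -1)) = Mul(Rational(1, 5), Pow(Add(3, m), -1)))
Function('B')(A, r) = Mul(-1, A) (Function('B')(A, r) = Add(r, Add(Mul(-1, A), Mul(-1, r))) = Mul(-1, A))
Mul(46, Function('B')(Function('w')(3, 4), Mul(Add(Function('H')(-1), -1), -5))) = Mul(46, Mul(-1, 2)) = Mul(46, -2) = -92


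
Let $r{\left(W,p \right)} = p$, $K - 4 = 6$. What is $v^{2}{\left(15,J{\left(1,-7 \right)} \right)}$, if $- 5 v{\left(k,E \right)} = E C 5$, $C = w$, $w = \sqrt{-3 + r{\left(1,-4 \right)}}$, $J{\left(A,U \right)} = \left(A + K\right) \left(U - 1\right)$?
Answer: $-54208$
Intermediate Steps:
$K = 10$ ($K = 4 + 6 = 10$)
$J{\left(A,U \right)} = \left(-1 + U\right) \left(10 + A\right)$ ($J{\left(A,U \right)} = \left(A + 10\right) \left(U - 1\right) = \left(10 + A\right) \left(-1 + U\right) = \left(-1 + U\right) \left(10 + A\right)$)
$w = i \sqrt{7}$ ($w = \sqrt{-3 - 4} = \sqrt{-7} = i \sqrt{7} \approx 2.6458 i$)
$C = i \sqrt{7} \approx 2.6458 i$
$v{\left(k,E \right)} = - i E \sqrt{7}$ ($v{\left(k,E \right)} = - \frac{E i \sqrt{7} \cdot 5}{5} = - \frac{i E \sqrt{7} \cdot 5}{5} = - \frac{5 i E \sqrt{7}}{5} = - i E \sqrt{7}$)
$v^{2}{\left(15,J{\left(1,-7 \right)} \right)} = \left(- i \left(-10 - 1 + 10 \left(-7\right) + 1 \left(-7\right)\right) \sqrt{7}\right)^{2} = \left(- i \left(-10 - 1 - 70 - 7\right) \sqrt{7}\right)^{2} = \left(\left(-1\right) i \left(-88\right) \sqrt{7}\right)^{2} = \left(88 i \sqrt{7}\right)^{2} = -54208$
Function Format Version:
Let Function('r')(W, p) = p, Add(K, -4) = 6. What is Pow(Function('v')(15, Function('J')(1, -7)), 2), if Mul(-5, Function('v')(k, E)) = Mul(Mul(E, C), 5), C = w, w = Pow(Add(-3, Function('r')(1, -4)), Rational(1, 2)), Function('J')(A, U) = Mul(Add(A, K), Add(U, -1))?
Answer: -54208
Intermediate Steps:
K = 10 (K = Add(4, 6) = 10)
Function('J')(A, U) = Mul(Add(-1, U), Add(10, A)) (Function('J')(A, U) = Mul(Add(A, 10), Add(U, -1)) = Mul(Add(10, A), Add(-1, U)) = Mul(Add(-1, U), Add(10, A)))
w = Mul(I, Pow(7, Rational(1, 2))) (w = Pow(Add(-3, -4), Rational(1, 2)) = Pow(-7, Rational(1, 2)) = Mul(I, Pow(7, Rational(1, 2))) ≈ Mul(2.6458, I))
C = Mul(I, Pow(7, Rational(1, 2))) ≈ Mul(2.6458, I)
Function('v')(k, E) = Mul(-1, I, E, Pow(7, Rational(1, 2))) (Function('v')(k, E) = Mul(Rational(-1, 5), Mul(Mul(E, Mul(I, Pow(7, Rational(1, 2)))), 5)) = Mul(Rational(-1, 5), Mul(Mul(I, E, Pow(7, Rational(1, 2))), 5)) = Mul(Rational(-1, 5), Mul(5, I, E, Pow(7, Rational(1, 2)))) = Mul(-1, I, E, Pow(7, Rational(1, 2))))
Pow(Function('v')(15, Function('J')(1, -7)), 2) = Pow(Mul(-1, I, Add(-10, Mul(-1, 1), Mul(10, -7), Mul(1, -7)), Pow(7, Rational(1, 2))), 2) = Pow(Mul(-1, I, Add(-10, -1, -70, -7), Pow(7, Rational(1, 2))), 2) = Pow(Mul(-1, I, -88, Pow(7, Rational(1, 2))), 2) = Pow(Mul(88, I, Pow(7, Rational(1, 2))), 2) = -54208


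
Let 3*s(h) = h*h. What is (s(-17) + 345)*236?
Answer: 312464/3 ≈ 1.0415e+5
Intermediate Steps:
s(h) = h²/3 (s(h) = (h*h)/3 = h²/3)
(s(-17) + 345)*236 = ((⅓)*(-17)² + 345)*236 = ((⅓)*289 + 345)*236 = (289/3 + 345)*236 = (1324/3)*236 = 312464/3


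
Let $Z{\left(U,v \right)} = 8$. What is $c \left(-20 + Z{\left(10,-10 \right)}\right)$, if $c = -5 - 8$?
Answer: $156$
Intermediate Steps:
$c = -13$ ($c = -5 - 8 = -13$)
$c \left(-20 + Z{\left(10,-10 \right)}\right) = - 13 \left(-20 + 8\right) = \left(-13\right) \left(-12\right) = 156$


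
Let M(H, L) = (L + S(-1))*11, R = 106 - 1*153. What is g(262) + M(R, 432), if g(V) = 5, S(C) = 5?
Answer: 4812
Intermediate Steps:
R = -47 (R = 106 - 153 = -47)
M(H, L) = 55 + 11*L (M(H, L) = (L + 5)*11 = (5 + L)*11 = 55 + 11*L)
g(262) + M(R, 432) = 5 + (55 + 11*432) = 5 + (55 + 4752) = 5 + 4807 = 4812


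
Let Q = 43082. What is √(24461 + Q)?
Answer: √67543 ≈ 259.89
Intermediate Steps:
√(24461 + Q) = √(24461 + 43082) = √67543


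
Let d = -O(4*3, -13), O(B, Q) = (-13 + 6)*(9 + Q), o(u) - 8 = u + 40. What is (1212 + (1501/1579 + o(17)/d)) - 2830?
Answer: -71595623/44212 ≈ -1619.4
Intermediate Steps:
o(u) = 48 + u (o(u) = 8 + (u + 40) = 8 + (40 + u) = 48 + u)
O(B, Q) = -63 - 7*Q (O(B, Q) = -7*(9 + Q) = -63 - 7*Q)
d = -28 (d = -(-63 - 7*(-13)) = -(-63 + 91) = -1*28 = -28)
(1212 + (1501/1579 + o(17)/d)) - 2830 = (1212 + (1501/1579 + (48 + 17)/(-28))) - 2830 = (1212 + (1501*(1/1579) + 65*(-1/28))) - 2830 = (1212 + (1501/1579 - 65/28)) - 2830 = (1212 - 60607/44212) - 2830 = 53524337/44212 - 2830 = -71595623/44212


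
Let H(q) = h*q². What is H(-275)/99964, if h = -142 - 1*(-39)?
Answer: -7789375/99964 ≈ -77.922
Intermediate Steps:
h = -103 (h = -142 + 39 = -103)
H(q) = -103*q²
H(-275)/99964 = -103*(-275)²/99964 = -103*75625*(1/99964) = -7789375*1/99964 = -7789375/99964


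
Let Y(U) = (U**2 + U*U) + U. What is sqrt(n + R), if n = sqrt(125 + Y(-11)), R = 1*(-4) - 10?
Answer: sqrt(-14 + 2*sqrt(89)) ≈ 2.2063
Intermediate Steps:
Y(U) = U + 2*U**2 (Y(U) = (U**2 + U**2) + U = 2*U**2 + U = U + 2*U**2)
R = -14 (R = -4 - 10 = -14)
n = 2*sqrt(89) (n = sqrt(125 - 11*(1 + 2*(-11))) = sqrt(125 - 11*(1 - 22)) = sqrt(125 - 11*(-21)) = sqrt(125 + 231) = sqrt(356) = 2*sqrt(89) ≈ 18.868)
sqrt(n + R) = sqrt(2*sqrt(89) - 14) = sqrt(-14 + 2*sqrt(89))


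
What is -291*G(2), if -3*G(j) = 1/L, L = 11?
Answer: 97/11 ≈ 8.8182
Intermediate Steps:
G(j) = -1/33 (G(j) = -⅓/11 = -⅓*1/11 = -1/33)
-291*G(2) = -291*(-1/33) = 97/11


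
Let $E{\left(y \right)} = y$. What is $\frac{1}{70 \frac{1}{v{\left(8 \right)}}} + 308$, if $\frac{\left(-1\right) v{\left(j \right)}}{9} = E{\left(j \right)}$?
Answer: $\frac{10744}{35} \approx 306.97$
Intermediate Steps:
$v{\left(j \right)} = - 9 j$
$\frac{1}{70 \frac{1}{v{\left(8 \right)}}} + 308 = \frac{1}{70 \frac{1}{\left(-9\right) 8}} + 308 = \frac{1}{70 \frac{1}{-72}} + 308 = \frac{1}{70 \left(- \frac{1}{72}\right)} + 308 = \frac{1}{- \frac{35}{36}} + 308 = - \frac{36}{35} + 308 = \frac{10744}{35}$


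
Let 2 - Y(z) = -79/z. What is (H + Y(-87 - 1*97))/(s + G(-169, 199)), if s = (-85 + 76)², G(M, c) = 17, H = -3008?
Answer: -553183/18032 ≈ -30.678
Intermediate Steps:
Y(z) = 2 + 79/z (Y(z) = 2 - (-79)/z = 2 + 79/z)
s = 81 (s = (-9)² = 81)
(H + Y(-87 - 1*97))/(s + G(-169, 199)) = (-3008 + (2 + 79/(-87 - 1*97)))/(81 + 17) = (-3008 + (2 + 79/(-87 - 97)))/98 = (-3008 + (2 + 79/(-184)))*(1/98) = (-3008 + (2 + 79*(-1/184)))*(1/98) = (-3008 + (2 - 79/184))*(1/98) = (-3008 + 289/184)*(1/98) = -553183/184*1/98 = -553183/18032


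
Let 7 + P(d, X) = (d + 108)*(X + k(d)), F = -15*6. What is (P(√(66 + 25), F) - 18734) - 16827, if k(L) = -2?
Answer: -45504 - 92*√91 ≈ -46382.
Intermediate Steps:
F = -90
P(d, X) = -7 + (-2 + X)*(108 + d) (P(d, X) = -7 + (d + 108)*(X - 2) = -7 + (108 + d)*(-2 + X) = -7 + (-2 + X)*(108 + d))
(P(√(66 + 25), F) - 18734) - 16827 = ((-223 - 2*√(66 + 25) + 108*(-90) - 90*√(66 + 25)) - 18734) - 16827 = ((-223 - 2*√91 - 9720 - 90*√91) - 18734) - 16827 = ((-9943 - 92*√91) - 18734) - 16827 = (-28677 - 92*√91) - 16827 = -45504 - 92*√91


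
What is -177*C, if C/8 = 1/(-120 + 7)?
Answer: 1416/113 ≈ 12.531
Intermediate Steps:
C = -8/113 (C = 8/(-120 + 7) = 8/(-113) = 8*(-1/113) = -8/113 ≈ -0.070796)
-177*C = -177*(-8/113) = 1416/113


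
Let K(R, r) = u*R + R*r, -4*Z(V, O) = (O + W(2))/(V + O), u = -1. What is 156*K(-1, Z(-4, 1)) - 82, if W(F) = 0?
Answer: 61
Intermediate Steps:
Z(V, O) = -O/(4*(O + V)) (Z(V, O) = -(O + 0)/(4*(V + O)) = -O/(4*(O + V)))
K(R, r) = -R + R*r
156*K(-1, Z(-4, 1)) - 82 = 156*(-(-1 - 1*1/(4*1 + 4*(-4)))) - 82 = 156*(-(-1 - 1*1/(4 - 16))) - 82 = 156*(-(-1 - 1*1/(-12))) - 82 = 156*(-(-1 - 1*1*(-1/12))) - 82 = 156*(-(-1 + 1/12)) - 82 = 156*(-1*(-11/12)) - 82 = 156*(11/12) - 82 = 143 - 82 = 61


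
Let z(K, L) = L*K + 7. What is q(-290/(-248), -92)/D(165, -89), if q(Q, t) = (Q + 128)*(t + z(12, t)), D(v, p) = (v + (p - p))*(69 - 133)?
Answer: 6348071/436480 ≈ 14.544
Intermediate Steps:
D(v, p) = -64*v (D(v, p) = (v + 0)*(-64) = v*(-64) = -64*v)
z(K, L) = 7 + K*L (z(K, L) = K*L + 7 = 7 + K*L)
q(Q, t) = (7 + 13*t)*(128 + Q) (q(Q, t) = (Q + 128)*(t + (7 + 12*t)) = (128 + Q)*(7 + 13*t) = (7 + 13*t)*(128 + Q))
q(-290/(-248), -92)/D(165, -89) = (896 + 7*(-290/(-248)) + 1664*(-92) + 13*(-290/(-248))*(-92))/((-64*165)) = (896 + 7*(-290*(-1/248)) - 153088 + 13*(-290*(-1/248))*(-92))/(-10560) = (896 + 7*(145/124) - 153088 + 13*(145/124)*(-92))*(-1/10560) = (896 + 1015/124 - 153088 - 43355/31)*(-1/10560) = -19044213/124*(-1/10560) = 6348071/436480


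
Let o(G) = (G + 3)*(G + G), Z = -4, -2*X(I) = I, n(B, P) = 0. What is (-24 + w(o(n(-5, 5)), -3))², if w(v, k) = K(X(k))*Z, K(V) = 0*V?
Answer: 576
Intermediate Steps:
X(I) = -I/2
K(V) = 0
o(G) = 2*G*(3 + G) (o(G) = (3 + G)*(2*G) = 2*G*(3 + G))
w(v, k) = 0 (w(v, k) = 0*(-4) = 0)
(-24 + w(o(n(-5, 5)), -3))² = (-24 + 0)² = (-24)² = 576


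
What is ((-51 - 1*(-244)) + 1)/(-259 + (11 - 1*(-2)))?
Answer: -97/123 ≈ -0.78862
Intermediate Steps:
((-51 - 1*(-244)) + 1)/(-259 + (11 - 1*(-2))) = ((-51 + 244) + 1)/(-259 + (11 + 2)) = (193 + 1)/(-259 + 13) = 194/(-246) = 194*(-1/246) = -97/123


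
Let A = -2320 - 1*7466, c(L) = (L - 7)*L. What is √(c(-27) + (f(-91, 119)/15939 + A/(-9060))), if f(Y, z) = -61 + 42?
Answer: √59154302964562190/8022630 ≈ 30.316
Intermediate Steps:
f(Y, z) = -19
c(L) = L*(-7 + L) (c(L) = (-7 + L)*L = L*(-7 + L))
A = -9786 (A = -2320 - 7466 = -9786)
√(c(-27) + (f(-91, 119)/15939 + A/(-9060))) = √(-27*(-7 - 27) + (-19/15939 - 9786/(-9060))) = √(-27*(-34) + (-19*1/15939 - 9786*(-1/9060))) = √(918 + (-19/15939 + 1631/1510)) = √(918 + 25967819/24067890) = √(22120290839/24067890) = √59154302964562190/8022630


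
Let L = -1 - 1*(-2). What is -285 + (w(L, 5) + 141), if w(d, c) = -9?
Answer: -153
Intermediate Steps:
L = 1 (L = -1 + 2 = 1)
-285 + (w(L, 5) + 141) = -285 + (-9 + 141) = -285 + 132 = -153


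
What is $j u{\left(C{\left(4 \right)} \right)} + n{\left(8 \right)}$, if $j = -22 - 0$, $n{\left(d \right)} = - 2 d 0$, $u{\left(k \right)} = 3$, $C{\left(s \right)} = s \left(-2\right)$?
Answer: $-66$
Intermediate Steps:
$C{\left(s \right)} = - 2 s$
$n{\left(d \right)} = 0$
$j = -22$ ($j = -22 + 0 = -22$)
$j u{\left(C{\left(4 \right)} \right)} + n{\left(8 \right)} = \left(-22\right) 3 + 0 = -66 + 0 = -66$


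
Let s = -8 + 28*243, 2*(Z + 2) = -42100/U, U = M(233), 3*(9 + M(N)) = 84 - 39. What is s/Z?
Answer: -20388/10531 ≈ -1.9360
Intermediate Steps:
M(N) = 6 (M(N) = -9 + (84 - 39)/3 = -9 + (⅓)*45 = -9 + 15 = 6)
U = 6
Z = -10531/3 (Z = -2 + (-42100/6)/2 = -2 + (-42100*⅙)/2 = -2 + (½)*(-21050/3) = -2 - 10525/3 = -10531/3 ≈ -3510.3)
s = 6796 (s = -8 + 6804 = 6796)
s/Z = 6796/(-10531/3) = 6796*(-3/10531) = -20388/10531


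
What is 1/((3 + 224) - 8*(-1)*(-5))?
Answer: 1/187 ≈ 0.0053476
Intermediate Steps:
1/((3 + 224) - 8*(-1)*(-5)) = 1/(227 + 8*(-5)) = 1/(227 - 40) = 1/187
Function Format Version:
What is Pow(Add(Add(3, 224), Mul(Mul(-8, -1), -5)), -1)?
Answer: Rational(1, 187) ≈ 0.0053476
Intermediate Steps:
Pow(Add(Add(3, 224), Mul(Mul(-8, -1), -5)), -1) = Pow(Add(227, Mul(8, -5)), -1) = Pow(Add(227, -40), -1) = Pow(187, -1) = Rational(1, 187)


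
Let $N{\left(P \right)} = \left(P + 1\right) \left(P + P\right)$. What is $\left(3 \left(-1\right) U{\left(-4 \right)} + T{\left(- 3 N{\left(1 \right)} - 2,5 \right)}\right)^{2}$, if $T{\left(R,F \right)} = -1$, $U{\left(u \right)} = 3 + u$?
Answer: $4$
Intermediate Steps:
$N{\left(P \right)} = 2 P \left(1 + P\right)$ ($N{\left(P \right)} = \left(1 + P\right) 2 P = 2 P \left(1 + P\right)$)
$\left(3 \left(-1\right) U{\left(-4 \right)} + T{\left(- 3 N{\left(1 \right)} - 2,5 \right)}\right)^{2} = \left(3 \left(-1\right) \left(3 - 4\right) - 1\right)^{2} = \left(\left(-3\right) \left(-1\right) - 1\right)^{2} = \left(3 - 1\right)^{2} = 2^{2} = 4$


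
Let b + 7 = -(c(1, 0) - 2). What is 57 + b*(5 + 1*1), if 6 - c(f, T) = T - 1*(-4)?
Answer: 15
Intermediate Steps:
c(f, T) = 2 - T (c(f, T) = 6 - (T - 1*(-4)) = 6 - (T + 4) = 6 - (4 + T) = 6 + (-4 - T) = 2 - T)
b = -7 (b = -7 - ((2 - 1*0) - 2) = -7 - ((2 + 0) - 2) = -7 - (2 - 2) = -7 - 1*0 = -7 + 0 = -7)
57 + b*(5 + 1*1) = 57 - 7*(5 + 1*1) = 57 - 7*(5 + 1) = 57 - 7*6 = 57 - 42 = 15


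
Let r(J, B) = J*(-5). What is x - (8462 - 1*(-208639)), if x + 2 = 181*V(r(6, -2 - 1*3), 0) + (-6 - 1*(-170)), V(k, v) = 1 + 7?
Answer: -215491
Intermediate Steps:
r(J, B) = -5*J
V(k, v) = 8
x = 1610 (x = -2 + (181*8 + (-6 - 1*(-170))) = -2 + (1448 + (-6 + 170)) = -2 + (1448 + 164) = -2 + 1612 = 1610)
x - (8462 - 1*(-208639)) = 1610 - (8462 - 1*(-208639)) = 1610 - (8462 + 208639) = 1610 - 1*217101 = 1610 - 217101 = -215491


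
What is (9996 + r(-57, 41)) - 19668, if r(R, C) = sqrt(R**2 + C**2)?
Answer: -9672 + sqrt(4930) ≈ -9601.8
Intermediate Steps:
r(R, C) = sqrt(C**2 + R**2)
(9996 + r(-57, 41)) - 19668 = (9996 + sqrt(41**2 + (-57)**2)) - 19668 = (9996 + sqrt(1681 + 3249)) - 19668 = (9996 + sqrt(4930)) - 19668 = -9672 + sqrt(4930)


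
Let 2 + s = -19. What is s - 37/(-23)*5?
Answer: -298/23 ≈ -12.957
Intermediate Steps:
s = -21 (s = -2 - 19 = -21)
s - 37/(-23)*5 = -21 - 37/(-23)*5 = -21 - 37*(-1/23)*5 = -21 + (37/23)*5 = -21 + 185/23 = -298/23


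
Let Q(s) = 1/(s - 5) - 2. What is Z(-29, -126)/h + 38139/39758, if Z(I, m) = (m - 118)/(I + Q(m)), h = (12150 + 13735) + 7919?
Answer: 327387962224/341202778299 ≈ 0.95951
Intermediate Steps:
Q(s) = -2 + 1/(-5 + s) (Q(s) = 1/(-5 + s) - 2 = -2 + 1/(-5 + s))
h = 33804 (h = 25885 + 7919 = 33804)
Z(I, m) = (-118 + m)/(I + (11 - 2*m)/(-5 + m)) (Z(I, m) = (m - 118)/(I + (11 - 2*m)/(-5 + m)) = (-118 + m)/(I + (11 - 2*m)/(-5 + m)))
Z(-29, -126)/h + 38139/39758 = ((-118 - 126)*(-5 - 126)/(11 - 2*(-126) - 29*(-5 - 126)))/33804 + 38139/39758 = (-244*(-131)/(11 + 252 - 29*(-131)))*(1/33804) + 38139*(1/39758) = (-244*(-131)/(11 + 252 + 3799))*(1/33804) + 38139/39758 = (-244*(-131)/4062)*(1/33804) + 38139/39758 = ((1/4062)*(-244)*(-131))*(1/33804) + 38139/39758 = (15982/2031)*(1/33804) + 38139/39758 = 7991/34327962 + 38139/39758 = 327387962224/341202778299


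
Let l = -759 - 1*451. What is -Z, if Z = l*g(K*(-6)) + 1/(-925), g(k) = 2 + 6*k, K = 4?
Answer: -158933499/925 ≈ -1.7182e+5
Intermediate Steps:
l = -1210 (l = -759 - 451 = -1210)
Z = 158933499/925 (Z = -1210*(2 + 6*(4*(-6))) + 1/(-925) = -1210*(2 + 6*(-24)) - 1/925 = -1210*(2 - 144) - 1/925 = -1210*(-142) - 1/925 = 171820 - 1/925 = 158933499/925 ≈ 1.7182e+5)
-Z = -1*158933499/925 = -158933499/925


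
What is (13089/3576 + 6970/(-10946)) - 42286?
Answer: -275846358797/6523816 ≈ -42283.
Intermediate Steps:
(13089/3576 + 6970/(-10946)) - 42286 = (13089*(1/3576) + 6970*(-1/10946)) - 42286 = (4363/1192 - 3485/5473) - 42286 = 19724579/6523816 - 42286 = -275846358797/6523816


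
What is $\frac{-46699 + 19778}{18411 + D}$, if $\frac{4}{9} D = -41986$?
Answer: $\frac{53842}{152115} \approx 0.35396$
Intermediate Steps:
$D = - \frac{188937}{2}$ ($D = \frac{9}{4} \left(-41986\right) = - \frac{188937}{2} \approx -94469.0$)
$\frac{-46699 + 19778}{18411 + D} = \frac{-46699 + 19778}{18411 - \frac{188937}{2}} = - \frac{26921}{- \frac{152115}{2}} = \left(-26921\right) \left(- \frac{2}{152115}\right) = \frac{53842}{152115}$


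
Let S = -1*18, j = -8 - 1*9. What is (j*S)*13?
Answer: 3978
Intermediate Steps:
j = -17 (j = -8 - 9 = -17)
S = -18
(j*S)*13 = -17*(-18)*13 = 306*13 = 3978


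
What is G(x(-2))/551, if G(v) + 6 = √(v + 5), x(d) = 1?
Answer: -6/551 + √6/551 ≈ -0.0064438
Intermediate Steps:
G(v) = -6 + √(5 + v) (G(v) = -6 + √(v + 5) = -6 + √(5 + v))
G(x(-2))/551 = (-6 + √(5 + 1))/551 = (-6 + √6)/551 = -6/551 + √6/551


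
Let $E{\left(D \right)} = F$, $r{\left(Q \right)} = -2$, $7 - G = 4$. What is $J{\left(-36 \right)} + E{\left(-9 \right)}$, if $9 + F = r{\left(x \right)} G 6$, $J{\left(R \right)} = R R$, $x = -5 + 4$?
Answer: $1251$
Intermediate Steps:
$G = 3$ ($G = 7 - 4 = 3$)
$x = -1$
$J{\left(R \right)} = R^{2}$
$F = -45$ ($F = -9 + \left(-2\right) 3 \cdot 6 = -9 - 36 = -45$)
$E{\left(D \right)} = -45$
$J{\left(-36 \right)} + E{\left(-9 \right)} = \left(-36\right)^{2} - 45 = 1296 - 45 = 1251$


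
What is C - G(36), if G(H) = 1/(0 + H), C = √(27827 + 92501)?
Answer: -1/36 + 26*√178 ≈ 346.86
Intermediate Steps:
C = 26*√178 (C = √120328 = 26*√178 ≈ 346.88)
G(H) = 1/H
C - G(36) = 26*√178 - 1/36 = -1/36 + 26*√178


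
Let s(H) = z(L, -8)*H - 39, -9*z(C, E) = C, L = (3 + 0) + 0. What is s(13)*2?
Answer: -260/3 ≈ -86.667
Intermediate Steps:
L = 3 (L = 3 + 0 = 3)
z(C, E) = -C/9
s(H) = -39 - H/3 (s(H) = (-⅑*3)*H - 39 = -H/3 - 39 = -39 - H/3)
s(13)*2 = (-39 - ⅓*13)*2 = (-39 - 13/3)*2 = -130/3*2 = -260/3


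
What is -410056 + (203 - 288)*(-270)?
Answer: -387106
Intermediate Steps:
-410056 + (203 - 288)*(-270) = -410056 - 85*(-270) = -410056 + 22950 = -387106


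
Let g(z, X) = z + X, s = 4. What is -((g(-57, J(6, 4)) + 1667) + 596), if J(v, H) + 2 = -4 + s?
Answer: -2204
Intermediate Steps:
J(v, H) = -2 (J(v, H) = -2 + (-4 + 4) = -2 + 0 = -2)
g(z, X) = X + z
-((g(-57, J(6, 4)) + 1667) + 596) = -(((-2 - 57) + 1667) + 596) = -((-59 + 1667) + 596) = -(1608 + 596) = -1*2204 = -2204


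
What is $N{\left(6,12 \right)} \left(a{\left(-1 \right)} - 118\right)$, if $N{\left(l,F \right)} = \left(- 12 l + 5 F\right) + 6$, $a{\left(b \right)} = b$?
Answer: $714$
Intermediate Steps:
$N{\left(l,F \right)} = 6 - 12 l + 5 F$
$N{\left(6,12 \right)} \left(a{\left(-1 \right)} - 118\right) = \left(6 - 72 + 5 \cdot 12\right) \left(-1 - 118\right) = \left(6 - 72 + 60\right) \left(-119\right) = \left(-6\right) \left(-119\right) = 714$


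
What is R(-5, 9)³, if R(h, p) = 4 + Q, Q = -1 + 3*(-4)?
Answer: -729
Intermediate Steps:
Q = -13 (Q = -1 - 12 = -13)
R(h, p) = -9 (R(h, p) = 4 - 13 = -9)
R(-5, 9)³ = (-9)³ = -729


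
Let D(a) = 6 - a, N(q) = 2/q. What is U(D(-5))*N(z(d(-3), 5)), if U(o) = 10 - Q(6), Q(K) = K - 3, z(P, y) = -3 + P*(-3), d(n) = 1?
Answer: -7/3 ≈ -2.3333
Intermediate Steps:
z(P, y) = -3 - 3*P
Q(K) = -3 + K
U(o) = 7 (U(o) = 10 - (-3 + 6) = 10 - 1*3 = 10 - 3 = 7)
U(D(-5))*N(z(d(-3), 5)) = 7*(2/(-3 - 3*1)) = 7*(2/(-3 - 3)) = 7*(2/(-6)) = 7*(2*(-⅙)) = 7*(-⅓) = -7/3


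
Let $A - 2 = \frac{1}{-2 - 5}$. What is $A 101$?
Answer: $\frac{1313}{7} \approx 187.57$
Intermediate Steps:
$A = \frac{13}{7}$ ($A = 2 + \frac{1}{-2 - 5} = 2 + \frac{1}{-7} = 2 - \frac{1}{7} = \frac{13}{7} \approx 1.8571$)
$A 101 = \frac{13}{7} \cdot 101 = \frac{1313}{7}$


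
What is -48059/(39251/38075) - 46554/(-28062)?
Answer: -8557887181216/183576927 ≈ -46617.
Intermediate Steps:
-48059/(39251/38075) - 46554/(-28062) = -48059/(39251*(1/38075)) - 46554*(-1/28062) = -48059/39251/38075 + 7759/4677 = -48059*38075/39251 + 7759/4677 = -1829846425/39251 + 7759/4677 = -8557887181216/183576927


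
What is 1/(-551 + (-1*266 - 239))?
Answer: -1/1056 ≈ -0.00094697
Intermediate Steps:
1/(-551 + (-1*266 - 239)) = 1/(-551 + (-266 - 239)) = 1/(-551 - 505) = 1/(-1056) = -1/1056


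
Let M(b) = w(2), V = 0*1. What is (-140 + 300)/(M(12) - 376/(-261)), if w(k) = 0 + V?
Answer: 5220/47 ≈ 111.06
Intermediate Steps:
V = 0
w(k) = 0 (w(k) = 0 + 0 = 0)
M(b) = 0
(-140 + 300)/(M(12) - 376/(-261)) = (-140 + 300)/(0 - 376/(-261)) = 160/(0 - 376*(-1/261)) = 160/(0 + 376/261) = 160/(376/261) = 160*(261/376) = 5220/47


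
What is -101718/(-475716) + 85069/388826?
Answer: 3334136978/7707114559 ≈ 0.43261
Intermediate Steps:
-101718/(-475716) + 85069/388826 = -101718*(-1/475716) + 85069*(1/388826) = 16953/79286 + 85069/388826 = 3334136978/7707114559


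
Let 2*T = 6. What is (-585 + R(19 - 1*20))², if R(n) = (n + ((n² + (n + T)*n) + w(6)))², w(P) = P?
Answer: 323761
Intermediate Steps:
T = 3 (T = (½)*6 = 3)
R(n) = (6 + n + n² + n*(3 + n))² (R(n) = (n + ((n² + (n + 3)*n) + 6))² = (n + ((n² + (3 + n)*n) + 6))² = (n + ((n² + n*(3 + n)) + 6))² = (n + (6 + n² + n*(3 + n)))² = (6 + n + n² + n*(3 + n))²)
(-585 + R(19 - 1*20))² = (-585 + 4*(3 + (19 - 1*20)² + 2*(19 - 1*20))²)² = (-585 + 4*(3 + (19 - 20)² + 2*(19 - 20))²)² = (-585 + 4*(3 + (-1)² + 2*(-1))²)² = (-585 + 4*(3 + 1 - 2)²)² = (-585 + 4*2²)² = (-585 + 4*4)² = (-585 + 16)² = (-569)² = 323761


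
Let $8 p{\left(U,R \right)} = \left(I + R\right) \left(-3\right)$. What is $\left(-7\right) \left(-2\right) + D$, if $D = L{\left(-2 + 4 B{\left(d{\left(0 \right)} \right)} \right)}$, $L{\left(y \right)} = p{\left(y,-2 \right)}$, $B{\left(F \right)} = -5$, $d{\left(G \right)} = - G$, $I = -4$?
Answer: $\frac{65}{4} \approx 16.25$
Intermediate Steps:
$p{\left(U,R \right)} = \frac{3}{2} - \frac{3 R}{8}$ ($p{\left(U,R \right)} = \frac{\left(-4 + R\right) \left(-3\right)}{8} = \frac{12 - 3 R}{8} = \frac{3}{2} - \frac{3 R}{8}$)
$L{\left(y \right)} = \frac{9}{4}$ ($L{\left(y \right)} = \frac{3}{2} - - \frac{3}{4} = \frac{3}{2} + \frac{3}{4} = \frac{9}{4}$)
$D = \frac{9}{4} \approx 2.25$
$\left(-7\right) \left(-2\right) + D = \left(-7\right) \left(-2\right) + \frac{9}{4} = 14 + \frac{9}{4} = \frac{65}{4}$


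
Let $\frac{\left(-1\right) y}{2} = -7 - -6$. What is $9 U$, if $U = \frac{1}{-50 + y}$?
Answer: $- \frac{3}{16} \approx -0.1875$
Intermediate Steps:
$y = 2$ ($y = - 2 \left(-7 - -6\right) = - 2 \left(-7 + 6\right) = \left(-2\right) \left(-1\right) = 2$)
$U = - \frac{1}{48}$ ($U = \frac{1}{-50 + 2} = \frac{1}{-48} = - \frac{1}{48} \approx -0.020833$)
$9 U = 9 \left(- \frac{1}{48}\right) = - \frac{3}{16}$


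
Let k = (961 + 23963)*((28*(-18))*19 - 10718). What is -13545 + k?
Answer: -505821201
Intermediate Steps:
k = -505807656 (k = 24924*(-504*19 - 10718) = 24924*(-9576 - 10718) = 24924*(-20294) = -505807656)
-13545 + k = -13545 - 505807656 = -505821201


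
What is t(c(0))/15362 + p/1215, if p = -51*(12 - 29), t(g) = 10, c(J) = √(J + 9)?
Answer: 2221834/3110805 ≈ 0.71423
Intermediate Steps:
c(J) = √(9 + J)
p = 867 (p = -51*(-17) = 867)
t(c(0))/15362 + p/1215 = 10/15362 + 867/1215 = 10*(1/15362) + 867*(1/1215) = 5/7681 + 289/405 = 2221834/3110805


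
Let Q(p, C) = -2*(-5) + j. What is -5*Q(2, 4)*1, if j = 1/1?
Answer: -55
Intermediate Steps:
j = 1
Q(p, C) = 11 (Q(p, C) = -2*(-5) + 1 = 10 + 1 = 11)
-5*Q(2, 4)*1 = -5*11*1 = -55*1 = -55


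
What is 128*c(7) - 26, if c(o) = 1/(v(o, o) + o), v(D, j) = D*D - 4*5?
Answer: -202/9 ≈ -22.444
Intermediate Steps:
v(D, j) = -20 + D**2 (v(D, j) = D**2 - 20 = -20 + D**2)
c(o) = 1/(-20 + o + o**2) (c(o) = 1/((-20 + o**2) + o) = 1/(-20 + o + o**2))
128*c(7) - 26 = 128/(-20 + 7 + 7**2) - 26 = 128/(-20 + 7 + 49) - 26 = 128/36 - 26 = 128*(1/36) - 26 = 32/9 - 26 = -202/9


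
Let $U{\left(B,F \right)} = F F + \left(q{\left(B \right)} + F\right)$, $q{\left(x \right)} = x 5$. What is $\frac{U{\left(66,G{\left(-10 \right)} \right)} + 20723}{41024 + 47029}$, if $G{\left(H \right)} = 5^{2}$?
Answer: $\frac{21703}{88053} \approx 0.24648$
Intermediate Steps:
$q{\left(x \right)} = 5 x$
$G{\left(H \right)} = 25$
$U{\left(B,F \right)} = F + F^{2} + 5 B$ ($U{\left(B,F \right)} = F F + \left(5 B + F\right) = F^{2} + \left(F + 5 B\right) = F + F^{2} + 5 B$)
$\frac{U{\left(66,G{\left(-10 \right)} \right)} + 20723}{41024 + 47029} = \frac{\left(25 + 25^{2} + 5 \cdot 66\right) + 20723}{41024 + 47029} = \frac{\left(25 + 625 + 330\right) + 20723}{88053} = \left(980 + 20723\right) \frac{1}{88053} = 21703 \cdot \frac{1}{88053} = \frac{21703}{88053}$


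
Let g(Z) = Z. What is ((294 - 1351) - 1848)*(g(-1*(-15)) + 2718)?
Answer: -7939365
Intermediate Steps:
((294 - 1351) - 1848)*(g(-1*(-15)) + 2718) = ((294 - 1351) - 1848)*(-1*(-15) + 2718) = (-1057 - 1848)*(15 + 2718) = -2905*2733 = -7939365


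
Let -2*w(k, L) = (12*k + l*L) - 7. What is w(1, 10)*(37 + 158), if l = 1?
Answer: -2925/2 ≈ -1462.5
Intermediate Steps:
w(k, L) = 7/2 - 6*k - L/2 (w(k, L) = -((12*k + 1*L) - 7)/2 = -((12*k + L) - 7)/2 = -((L + 12*k) - 7)/2 = -(-7 + L + 12*k)/2 = 7/2 - 6*k - L/2)
w(1, 10)*(37 + 158) = (7/2 - 6*1 - ½*10)*(37 + 158) = (7/2 - 6 - 5)*195 = -15/2*195 = -2925/2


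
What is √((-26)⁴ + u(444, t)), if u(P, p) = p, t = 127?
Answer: √457103 ≈ 676.09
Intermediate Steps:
√((-26)⁴ + u(444, t)) = √((-26)⁴ + 127) = √(456976 + 127) = √457103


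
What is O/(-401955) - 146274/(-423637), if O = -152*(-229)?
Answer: 44049608974/170283010335 ≈ 0.25868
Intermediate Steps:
O = 34808
O/(-401955) - 146274/(-423637) = 34808/(-401955) - 146274/(-423637) = 34808*(-1/401955) - 146274*(-1/423637) = -34808/401955 + 146274/423637 = 44049608974/170283010335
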